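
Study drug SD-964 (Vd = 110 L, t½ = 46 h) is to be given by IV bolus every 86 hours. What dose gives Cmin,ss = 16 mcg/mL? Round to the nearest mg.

τ/t½ = 86/46 ≈ 1.8696, so f = (1/2)^(86/46) ≈ 0.273656.
Cmin,ss = (D/Vd)·f/(1−f), so D = Cmin,ss·Vd·(1−f)/f.
D = 16 × 110 × (1−f)/f ≈ 16 × 110 × 2.65422 ≈ 4671.43 mg.

4671 mg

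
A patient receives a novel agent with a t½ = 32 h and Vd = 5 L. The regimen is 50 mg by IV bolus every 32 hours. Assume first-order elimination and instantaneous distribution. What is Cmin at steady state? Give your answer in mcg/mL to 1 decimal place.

10.0 mcg/mL

The dosing interval is 1 half-life, so f = 2^(−1) = 0.5.
Accumulation ratio R = 1/(1 − f) = 1/0.5 = 2/1.
Single-dose peak C₀ = D/Vd = 50/5 = 10 mcg/mL.
Steady-state peak Cmax,ss = C₀·R = 10 × 2/1 ≈ 20.000 mcg/mL.
Steady-state trough Cmin,ss = Cmax,ss·f ≈ 20.000 × 0.5 ≈ 10.000 mcg/mL.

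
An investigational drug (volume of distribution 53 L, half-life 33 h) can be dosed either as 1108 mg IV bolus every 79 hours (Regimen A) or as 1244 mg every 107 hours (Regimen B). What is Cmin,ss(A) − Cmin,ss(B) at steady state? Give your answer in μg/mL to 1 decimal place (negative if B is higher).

2.1 μg/mL

Regimen A: f = (1/2)^(79/33) ≈ 0.1903; Cmin,ss = (1108/53)·f/(1−f) ≈ 4.913 μg/mL.
Regimen B: f = (1/2)^(107/33) ≈ 0.1057; Cmin,ss = (1244/53)·f/(1−f) ≈ 2.774 μg/mL.
Difference ≈ 4.913 − 2.774 ≈ 2.139 μg/mL.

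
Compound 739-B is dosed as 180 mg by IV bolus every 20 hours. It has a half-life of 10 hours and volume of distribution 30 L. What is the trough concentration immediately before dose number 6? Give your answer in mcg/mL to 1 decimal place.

2.0 mcg/mL

f = (1/2)^(τ/t½) = (1/2)^(20/10) ≈ 0.2500.
C₀ = D/Vd = 180/30 ≈ 6.000 mcg/mL.
Before the 6th dose, 5 doses have been given. Superposition: Cmin = C₀·(f + f² + … + f^5).
≈ 6.000 × (0.2500 + 0.0625 + 0.0156 + 0.0039 + 0.0010) ≈ 6.000 × 0.3330 ≈ 1.998 mcg/mL.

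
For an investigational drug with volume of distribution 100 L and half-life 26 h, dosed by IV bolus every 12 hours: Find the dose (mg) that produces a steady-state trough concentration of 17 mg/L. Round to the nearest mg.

τ/t½ = 12/26 ≈ 0.46154, so f = (1/2)^(12/26) ≈ 0.726211.
Cmin,ss = (D/Vd)·f/(1−f), so D = Cmin,ss·Vd·(1−f)/f.
D = 17 × 100 × (1−f)/f ≈ 17 × 100 × 0.37701 ≈ 640.92 mg.

641 mg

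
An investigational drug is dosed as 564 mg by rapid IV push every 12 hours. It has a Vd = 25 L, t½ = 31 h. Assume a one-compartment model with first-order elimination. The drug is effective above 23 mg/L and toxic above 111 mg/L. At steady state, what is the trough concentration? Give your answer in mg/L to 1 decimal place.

73.3 mg/L

Over one 12-h interval, 12/31 ≈ 0.3871 half-lives elapse, leaving f ≈ 0.7647 of each dose.
At steady state, accumulation factor R = 1/(1 − e^(−kτ)) ≈ 4.2499.
Single-dose peak C₀ = D/Vd = 564/25 ≈ 22.560 mg/L.
Steady-state peak Cmax,ss = C₀·R ≈ 22.560 × 4.2499 ≈ 95.878 mg/L.
One interval later, Cmin,ss = Cmax,ss·e^(−kτ) ≈ 95.878 × 0.7647 ≈ 73.318 mg/L.
Trough 73.3 mg/L vs MEC 23 mg/L: adequate.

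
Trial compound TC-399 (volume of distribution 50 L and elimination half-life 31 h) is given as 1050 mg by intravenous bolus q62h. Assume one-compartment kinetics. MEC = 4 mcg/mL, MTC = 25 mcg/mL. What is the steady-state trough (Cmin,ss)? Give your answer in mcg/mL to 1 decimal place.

The dosing interval is 2 half-lives, so f = 2^(−2) = 0.25.
Accumulation ratio R = 1/(1 − f) = 1/0.75 = 4/3.
Single-dose peak C₀ = D/Vd = 1050/50 = 21 mcg/mL.
Steady-state peak Cmax,ss = C₀·R = 21 × 4/3 ≈ 28.000 mcg/mL.
Steady-state trough Cmin,ss = Cmax,ss·f ≈ 28.000 × 0.25 ≈ 7.000 mcg/mL.
Trough 7.0 mcg/mL vs MEC 4 mcg/mL: adequate.

7.0 mcg/mL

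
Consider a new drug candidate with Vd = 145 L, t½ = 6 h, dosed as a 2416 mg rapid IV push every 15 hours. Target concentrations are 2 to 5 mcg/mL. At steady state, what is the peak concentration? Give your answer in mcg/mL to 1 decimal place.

20.2 mcg/mL

k = ln2/t½ = ln2/6 ≈ 0.115525 h⁻¹; fraction remaining f = e^(−kτ) = e^(−0.115525×15) ≈ 0.1768.
At steady state, accumulation factor R = 1/(1 − e^(−kτ)) ≈ 1.2148.
Single-dose peak C₀ = D/Vd = 2416/145 ≈ 16.662 mcg/mL.
Steady-state peak Cmax,ss = C₀·R ≈ 16.662 × 1.2148 ≈ 20.241 mcg/mL.
Peak 20.2 mcg/mL vs MTC 5 mcg/mL: exceeds toxic threshold.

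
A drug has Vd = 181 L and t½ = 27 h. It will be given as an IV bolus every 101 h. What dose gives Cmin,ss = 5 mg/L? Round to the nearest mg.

τ/t½ = 101/27 ≈ 3.7407, so f = (1/2)^(101/27) ≈ 0.074804.
Cmin,ss = (D/Vd)·f/(1−f), so D = Cmin,ss·Vd·(1−f)/f.
D = 5 × 181 × (1−f)/f ≈ 5 × 181 × 12.36827 ≈ 11193.28 mg.

11193 mg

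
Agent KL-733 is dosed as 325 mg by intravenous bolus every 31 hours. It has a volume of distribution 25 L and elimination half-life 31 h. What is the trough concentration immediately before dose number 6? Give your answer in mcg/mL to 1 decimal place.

12.6 mcg/mL

f = (1/2)^(τ/t½) = (1/2)^(31/31) ≈ 0.5000.
C₀ = D/Vd = 325/25 ≈ 13.000 mcg/mL.
Before the 6th dose, 5 doses have been given. Superposition: Cmin = C₀·(f + f² + … + f^5).
≈ 13.000 × (0.5000 + 0.2500 + 0.1250 + 0.0625 + 0.0313) ≈ 13.000 × 0.9688 ≈ 12.594 mcg/mL.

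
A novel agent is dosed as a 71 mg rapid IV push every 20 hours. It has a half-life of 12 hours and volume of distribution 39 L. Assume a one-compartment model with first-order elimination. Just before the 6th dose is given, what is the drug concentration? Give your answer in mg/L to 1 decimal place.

f = (1/2)^(τ/t½) = (1/2)^(20/12) ≈ 0.3150.
C₀ = D/Vd = 71/39 ≈ 1.821 mg/L.
Before the 6th dose, 5 doses have been given. Superposition: Cmin = C₀·(f + f² + … + f^5).
≈ 1.821 × (0.3150 + 0.0992 + 0.0313 + 0.0098 + 0.0031) ≈ 1.821 × 0.4584 ≈ 0.835 mg/L.

0.8 mg/L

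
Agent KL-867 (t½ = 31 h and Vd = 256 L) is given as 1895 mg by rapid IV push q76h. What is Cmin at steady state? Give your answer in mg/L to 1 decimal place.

Over one 76-h interval, 76/31 ≈ 2.4516 half-lives elapse, leaving f ≈ 0.1828 of each dose.
At steady state, accumulation factor R = 1/(1 − e^(−kτ)) ≈ 1.2237.
Single-dose peak C₀ = D/Vd = 1895/256 ≈ 7.402 mg/L.
Cmax,ss = C₀/(1 − f) ≈ 7.402/0.8172 ≈ 9.058 mg/L.
Steady-state trough Cmin,ss = Cmax,ss·f ≈ 9.058 × 0.1828 ≈ 1.656 mg/L.

1.7 mg/L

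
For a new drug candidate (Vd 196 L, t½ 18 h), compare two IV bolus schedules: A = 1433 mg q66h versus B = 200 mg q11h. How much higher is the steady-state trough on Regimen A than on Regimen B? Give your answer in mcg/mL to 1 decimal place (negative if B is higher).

-1.3 mcg/mL

Regimen A: f = (1/2)^(66/18) ≈ 0.0787; Cmin,ss = (1433/196)·f/(1−f) ≈ 0.625 mcg/mL.
Regimen B: f = (1/2)^(11/18) ≈ 0.6547; Cmin,ss = (200/196)·f/(1−f) ≈ 1.935 mcg/mL.
Difference ≈ 0.625 − 1.935 ≈ -1.310 mcg/mL.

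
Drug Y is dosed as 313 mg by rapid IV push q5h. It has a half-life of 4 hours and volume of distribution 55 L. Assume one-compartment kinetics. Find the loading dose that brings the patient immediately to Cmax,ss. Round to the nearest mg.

f = (1/2)^(5/4) ≈ 0.420448; accumulation ratio R = 1/(1−f) ≈ 1.72547.
Loading dose to hit Cmax,ss on first dose: D_load = D_maint·R ≈ 313 × 1.72547 ≈ 540.07 mg.

540 mg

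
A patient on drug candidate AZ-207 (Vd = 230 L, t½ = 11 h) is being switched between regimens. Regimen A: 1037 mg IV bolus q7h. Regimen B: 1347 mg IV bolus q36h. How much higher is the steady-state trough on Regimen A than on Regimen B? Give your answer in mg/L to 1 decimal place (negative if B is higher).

7.5 mg/L

Regimen A: f = (1/2)^(7/11) ≈ 0.6433; Cmin,ss = (1037/230)·f/(1−f) ≈ 8.131 mg/L.
Regimen B: f = (1/2)^(36/11) ≈ 0.1035; Cmin,ss = (1347/230)·f/(1−f) ≈ 0.676 mg/L.
Difference ≈ 8.131 − 0.676 ≈ 7.455 mg/L.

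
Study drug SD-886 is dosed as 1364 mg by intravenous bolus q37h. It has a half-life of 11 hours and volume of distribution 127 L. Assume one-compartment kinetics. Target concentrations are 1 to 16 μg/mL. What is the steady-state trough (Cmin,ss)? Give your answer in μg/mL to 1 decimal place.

k = ln2/t½ = ln2/11 ≈ 0.063013 h⁻¹; fraction remaining f = e^(−kτ) = e^(−0.063013×37) ≈ 0.0972.
Each bolus raises the concentration by D/Vd = 1364/127 ≈ 10.740 μg/mL.
Steady-state trough Cmin,ss = C₀·f/(1−f) ≈ 10.740 × 0.0972/0.9028 ≈ 1.156 μg/mL.
Trough 1.2 μg/mL vs MEC 1 μg/mL: adequate.

1.2 μg/mL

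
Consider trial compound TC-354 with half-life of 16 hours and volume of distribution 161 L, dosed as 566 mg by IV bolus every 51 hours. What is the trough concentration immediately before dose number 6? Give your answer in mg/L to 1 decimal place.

0.4 mg/L

f = (1/2)^(τ/t½) = (1/2)^(51/16) ≈ 0.1098.
C₀ = D/Vd = 566/161 ≈ 3.516 mg/L.
Before the 6th dose, 5 doses have been given. Superposition: Cmin = C₀·(f + f² + … + f^5).
≈ 3.516 × (0.1098 + 0.0121 + 0.0013 + 0.0001 + 0.0000) ≈ 3.516 × 0.1233 ≈ 0.434 mg/L.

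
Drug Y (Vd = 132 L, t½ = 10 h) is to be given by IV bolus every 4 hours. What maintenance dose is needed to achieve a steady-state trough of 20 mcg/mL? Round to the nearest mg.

844 mg

τ/t½ = 4/10 ≈ 0.4, so f = (1/2)^(4/10) ≈ 0.757858.
Cmin,ss = (D/Vd)·f/(1−f), so D = Cmin,ss·Vd·(1−f)/f.
D = 20 × 132 × (1−f)/f ≈ 20 × 132 × 0.31951 ≈ 843.51 mg.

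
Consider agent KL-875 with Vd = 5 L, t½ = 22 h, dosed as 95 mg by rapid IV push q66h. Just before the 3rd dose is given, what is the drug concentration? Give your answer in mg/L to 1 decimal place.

2.7 mg/L

f = (1/2)^(τ/t½) = (1/2)^(66/22) ≈ 0.1250.
C₀ = D/Vd = 95/5 ≈ 19.000 mg/L.
Before the 3rd dose, 2 doses have been given. Superposition: Cmin = C₀·(f + f²).
≈ 19.000 × (0.1250 + 0.0156) ≈ 19.000 × 0.1406 ≈ 2.671 mg/L.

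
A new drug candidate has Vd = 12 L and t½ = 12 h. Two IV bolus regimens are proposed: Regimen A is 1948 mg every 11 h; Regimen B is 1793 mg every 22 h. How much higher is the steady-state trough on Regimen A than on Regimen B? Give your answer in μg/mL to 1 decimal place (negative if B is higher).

Regimen A: f = (1/2)^(11/12) ≈ 0.5297; Cmin,ss = (1948/12)·f/(1−f) ≈ 182.836 μg/mL.
Regimen B: f = (1/2)^(22/12) ≈ 0.2806; Cmin,ss = (1793/12)·f/(1−f) ≈ 58.280 μg/mL.
Difference ≈ 182.836 − 58.280 ≈ 124.556 μg/mL.

124.6 μg/mL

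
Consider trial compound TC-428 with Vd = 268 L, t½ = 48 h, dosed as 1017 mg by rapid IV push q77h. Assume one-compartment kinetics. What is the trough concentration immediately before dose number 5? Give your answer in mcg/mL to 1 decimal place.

1.8 mcg/mL

f = (1/2)^(τ/t½) = (1/2)^(77/48) ≈ 0.3289.
C₀ = D/Vd = 1017/268 ≈ 3.795 mcg/mL.
Before the 5th dose, 4 doses have been given. Superposition: Cmin = C₀·(f + f² + … + f^4).
≈ 3.795 × (0.3289 + 0.1082 + 0.0356 + 0.0117) ≈ 3.795 × 0.4844 ≈ 1.838 mcg/mL.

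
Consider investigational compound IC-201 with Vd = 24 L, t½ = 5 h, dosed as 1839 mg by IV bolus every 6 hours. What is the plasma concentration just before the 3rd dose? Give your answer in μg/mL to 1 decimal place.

f = (1/2)^(τ/t½) = (1/2)^(6/5) ≈ 0.4353.
C₀ = D/Vd = 1839/24 ≈ 76.625 μg/mL.
Before the 3rd dose, 2 doses have been given. Superposition: Cmin = C₀·(f + f²).
≈ 76.625 × (0.4353 + 0.1895) ≈ 76.625 × 0.6248 ≈ 47.875 μg/mL.

47.9 μg/mL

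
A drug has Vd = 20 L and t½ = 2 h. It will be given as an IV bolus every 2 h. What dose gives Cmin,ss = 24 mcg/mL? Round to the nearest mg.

480 mg

τ/t½ = 2/2 ≈ 1, so f = (1/2)^(2/2) ≈ 0.500000.
Cmin,ss = (D/Vd)·f/(1−f), so D = Cmin,ss·Vd·(1−f)/f.
D = 24 × 20 × (1−f)/f ≈ 24 × 20 × 1.00000 ≈ 480.00 mg.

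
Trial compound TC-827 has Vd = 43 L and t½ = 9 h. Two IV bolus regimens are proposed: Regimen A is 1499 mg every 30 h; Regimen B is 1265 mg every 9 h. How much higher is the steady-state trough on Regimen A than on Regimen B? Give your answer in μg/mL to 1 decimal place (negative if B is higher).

Regimen A: f = (1/2)^(30/9) ≈ 0.0992; Cmin,ss = (1499/43)·f/(1−f) ≈ 3.839 μg/mL.
Regimen B: f = (1/2)^(9/9) ≈ 0.5000; Cmin,ss = (1265/43)·f/(1−f) ≈ 29.419 μg/mL.
Difference ≈ 3.839 − 29.419 ≈ -25.580 μg/mL.

-25.6 μg/mL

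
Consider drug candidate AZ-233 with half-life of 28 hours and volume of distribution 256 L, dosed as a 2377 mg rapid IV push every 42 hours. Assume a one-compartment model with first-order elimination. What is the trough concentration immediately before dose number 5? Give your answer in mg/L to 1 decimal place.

f = (1/2)^(τ/t½) = (1/2)^(42/28) ≈ 0.3536.
C₀ = D/Vd = 2377/256 ≈ 9.285 mg/L.
Before the 5th dose, 4 doses have been given. Superposition: Cmin = C₀·(f + f² + … + f^4).
≈ 9.285 × (0.3536 + 0.1250 + 0.0442 + 0.0156) ≈ 9.285 × 0.5384 ≈ 4.999 mg/L.

5.0 mg/L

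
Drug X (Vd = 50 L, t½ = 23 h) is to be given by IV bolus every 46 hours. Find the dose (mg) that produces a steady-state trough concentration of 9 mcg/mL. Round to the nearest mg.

1350 mg

τ/t½ = 46/23 ≈ 2, so f = (1/2)^(46/23) ≈ 0.250000.
Cmin,ss = (D/Vd)·f/(1−f), so D = Cmin,ss·Vd·(1−f)/f.
D = 9 × 50 × (1−f)/f ≈ 9 × 50 × 3.00000 ≈ 1350.00 mg.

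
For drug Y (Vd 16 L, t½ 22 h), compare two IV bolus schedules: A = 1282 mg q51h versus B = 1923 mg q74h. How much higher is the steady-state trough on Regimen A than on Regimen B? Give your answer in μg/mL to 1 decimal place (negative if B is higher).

7.2 μg/mL

Regimen A: f = (1/2)^(51/22) ≈ 0.2005; Cmin,ss = (1282/16)·f/(1−f) ≈ 20.094 μg/mL.
Regimen B: f = (1/2)^(74/22) ≈ 0.0972; Cmin,ss = (1923/16)·f/(1−f) ≈ 12.940 μg/mL.
Difference ≈ 20.094 − 12.940 ≈ 7.154 μg/mL.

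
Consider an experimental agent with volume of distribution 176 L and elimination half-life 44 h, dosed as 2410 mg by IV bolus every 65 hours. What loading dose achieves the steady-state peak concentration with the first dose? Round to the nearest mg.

3761 mg

f = (1/2)^(65/44) ≈ 0.359167; accumulation ratio R = 1/(1−f) ≈ 1.56047.
Loading dose to hit Cmax,ss on first dose: D_load = D_maint·R ≈ 2410 × 1.56047 ≈ 3760.73 mg.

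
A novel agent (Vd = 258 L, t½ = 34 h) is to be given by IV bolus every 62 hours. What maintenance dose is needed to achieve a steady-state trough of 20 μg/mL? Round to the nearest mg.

13104 mg

τ/t½ = 62/34 ≈ 1.8235, so f = (1/2)^(62/34) ≈ 0.282529.
Cmin,ss = (D/Vd)·f/(1−f), so D = Cmin,ss·Vd·(1−f)/f.
D = 20 × 258 × (1−f)/f ≈ 20 × 258 × 2.53946 ≈ 13103.61 mg.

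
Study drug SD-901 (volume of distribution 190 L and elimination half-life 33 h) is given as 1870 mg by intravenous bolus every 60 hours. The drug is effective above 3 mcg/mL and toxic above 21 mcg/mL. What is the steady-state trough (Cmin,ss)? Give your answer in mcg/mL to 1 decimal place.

3.9 mcg/mL

k = ln2/t½ = ln2/33 ≈ 0.021004 h⁻¹; fraction remaining f = e^(−kτ) = e^(−0.021004×60) ≈ 0.2836.
Each bolus raises the concentration by D/Vd = 1870/190 ≈ 9.842 mcg/mL.
Steady-state trough Cmin,ss = C₀·f/(1−f) ≈ 9.842 × 0.2836/0.7164 ≈ 3.896 mcg/mL.
Trough 3.9 mcg/mL vs MEC 3 mcg/mL: adequate.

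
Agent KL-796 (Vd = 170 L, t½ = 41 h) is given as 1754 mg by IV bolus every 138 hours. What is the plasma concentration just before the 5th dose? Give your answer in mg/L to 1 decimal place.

f = (1/2)^(τ/t½) = (1/2)^(138/41) ≈ 0.0970.
C₀ = D/Vd = 1754/170 ≈ 10.318 mg/L.
Before the 5th dose, 4 doses have been given. Superposition: Cmin = C₀·(f + f² + … + f^4).
≈ 10.318 × (0.0970 + 0.0094 + 0.0009 + 0.0001) ≈ 10.318 × 0.1074 ≈ 1.108 mg/L.

1.1 mg/L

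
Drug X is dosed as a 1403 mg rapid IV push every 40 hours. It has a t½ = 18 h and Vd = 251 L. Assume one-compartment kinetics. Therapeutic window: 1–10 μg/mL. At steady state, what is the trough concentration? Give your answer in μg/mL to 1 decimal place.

k = ln2/t½ = ln2/18 ≈ 0.038508 h⁻¹; fraction remaining f = e^(−kτ) = e^(−0.038508×40) ≈ 0.2143.
Each bolus raises the concentration by D/Vd = 1403/251 ≈ 5.590 μg/mL.
Steady-state trough Cmin,ss = C₀·f/(1−f) ≈ 5.590 × 0.2143/0.7857 ≈ 1.525 μg/mL.
Trough 1.5 μg/mL vs MEC 1 μg/mL: adequate.

1.5 μg/mL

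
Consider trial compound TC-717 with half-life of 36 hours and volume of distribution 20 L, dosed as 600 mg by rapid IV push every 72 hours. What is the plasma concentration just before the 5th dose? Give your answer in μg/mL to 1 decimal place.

10.0 μg/mL

f = (1/2)^(τ/t½) = (1/2)^(72/36) ≈ 0.2500.
C₀ = D/Vd = 600/20 ≈ 30.000 μg/mL.
Before the 5th dose, 4 doses have been given. Superposition: Cmin = C₀·(f + f² + … + f^4).
≈ 30.000 × (0.2500 + 0.0625 + 0.0156 + 0.0039) ≈ 30.000 × 0.3320 ≈ 9.960 μg/mL.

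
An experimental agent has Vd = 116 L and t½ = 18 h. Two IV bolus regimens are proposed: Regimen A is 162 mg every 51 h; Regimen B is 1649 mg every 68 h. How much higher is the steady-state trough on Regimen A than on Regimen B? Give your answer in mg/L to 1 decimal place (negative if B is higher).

Regimen A: f = (1/2)^(51/18) ≈ 0.1403; Cmin,ss = (162/116)·f/(1−f) ≈ 0.228 mg/L.
Regimen B: f = (1/2)^(68/18) ≈ 0.0729; Cmin,ss = (1649/116)·f/(1−f) ≈ 1.118 mg/L.
Difference ≈ 0.228 − 1.118 ≈ -0.890 mg/L.

-0.9 mg/L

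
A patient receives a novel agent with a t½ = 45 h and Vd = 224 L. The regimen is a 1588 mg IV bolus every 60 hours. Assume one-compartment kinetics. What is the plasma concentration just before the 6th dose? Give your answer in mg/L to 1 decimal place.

4.6 mg/L

f = (1/2)^(τ/t½) = (1/2)^(60/45) ≈ 0.3969.
C₀ = D/Vd = 1588/224 ≈ 7.089 mg/L.
Before the 6th dose, 5 doses have been given. Superposition: Cmin = C₀·(f + f² + … + f^5).
≈ 7.089 × (0.3969 + 0.1575 + 0.0625 + 0.0248 + 0.0098) ≈ 7.089 × 0.6515 ≈ 4.618 mg/L.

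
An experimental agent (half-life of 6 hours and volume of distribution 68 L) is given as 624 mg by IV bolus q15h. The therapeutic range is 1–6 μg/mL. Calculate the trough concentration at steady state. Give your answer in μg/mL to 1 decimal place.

2.0 μg/mL

Over one 15-h interval, 15/6 ≈ 2.5 half-lives elapse, leaving f ≈ 0.1768 of each dose.
Single-dose peak C₀ = D/Vd = 624/68 ≈ 9.176 μg/mL.
Steady-state trough Cmin,ss = C₀·f/(1−f) ≈ 9.176 × 0.1768/0.8232 ≈ 1.971 μg/mL.
Trough 2.0 μg/mL vs MEC 1 μg/mL: adequate.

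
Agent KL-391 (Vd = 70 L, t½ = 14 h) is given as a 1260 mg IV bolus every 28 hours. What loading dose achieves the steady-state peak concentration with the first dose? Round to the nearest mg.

1680 mg

f = (1/2)^(28/14) ≈ 0.250000; accumulation ratio R = 1/(1−f) ≈ 1.33333.
Loading dose to hit Cmax,ss on first dose: D_load = D_maint·R ≈ 1260 × 1.33333 ≈ 1680.00 mg.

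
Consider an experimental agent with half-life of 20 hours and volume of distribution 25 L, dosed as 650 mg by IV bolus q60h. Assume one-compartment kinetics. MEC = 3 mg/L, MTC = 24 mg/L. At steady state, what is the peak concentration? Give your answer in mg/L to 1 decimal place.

29.7 mg/L

τ = 60 h = 3 half-lives, so f = (1/2)^3 = 0.125.
At steady state, R = 1/(1 − 0.125) = 8/7.
Single-dose peak C₀ = D/Vd = 650/25 = 26 mg/L.
Steady-state peak Cmax,ss = C₀·R = 26 × 8/7 ≈ 29.714 mg/L.
Peak 29.7 mg/L vs MTC 24 mg/L: exceeds toxic threshold.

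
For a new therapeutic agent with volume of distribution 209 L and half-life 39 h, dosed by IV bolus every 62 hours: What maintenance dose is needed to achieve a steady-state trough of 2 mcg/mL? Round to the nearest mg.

τ/t½ = 62/39 ≈ 1.5897, so f = (1/2)^(62/39) ≈ 0.332230.
Cmin,ss = (D/Vd)·f/(1−f), so D = Cmin,ss·Vd·(1−f)/f.
D = 2 × 209 × (1−f)/f ≈ 2 × 209 × 2.00996 ≈ 840.16 mg.

840 mg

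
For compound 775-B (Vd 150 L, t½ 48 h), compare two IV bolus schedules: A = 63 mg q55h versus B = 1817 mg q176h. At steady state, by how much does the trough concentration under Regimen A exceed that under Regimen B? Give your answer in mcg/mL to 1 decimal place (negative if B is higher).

Regimen A: f = (1/2)^(55/48) ≈ 0.4519; Cmin,ss = (63/150)·f/(1−f) ≈ 0.346 mcg/mL.
Regimen B: f = (1/2)^(176/48) ≈ 0.0787; Cmin,ss = (1817/150)·f/(1−f) ≈ 1.035 mcg/mL.
Difference ≈ 0.346 − 1.035 ≈ -0.689 mcg/mL.

-0.7 mcg/mL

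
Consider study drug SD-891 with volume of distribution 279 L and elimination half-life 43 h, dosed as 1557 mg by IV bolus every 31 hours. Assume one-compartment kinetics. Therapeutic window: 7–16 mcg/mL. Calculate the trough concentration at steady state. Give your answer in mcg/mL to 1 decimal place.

Over one 31-h interval, 31/43 ≈ 0.72093 half-lives elapse, leaving f ≈ 0.6067 of each dose.
At steady state, accumulation factor R = 1/(1 − e^(−kτ)) ≈ 2.5426.
Single-dose peak C₀ = D/Vd = 1557/279 ≈ 5.581 mcg/mL.
Steady-state peak Cmax,ss = C₀·R ≈ 5.581 × 2.5426 ≈ 14.190 mcg/mL.
One interval later, Cmin,ss = Cmax,ss·e^(−kτ) ≈ 14.190 × 0.6067 ≈ 8.609 mcg/mL.
Trough 8.6 mcg/mL vs MEC 7 mcg/mL: adequate.

8.6 mcg/mL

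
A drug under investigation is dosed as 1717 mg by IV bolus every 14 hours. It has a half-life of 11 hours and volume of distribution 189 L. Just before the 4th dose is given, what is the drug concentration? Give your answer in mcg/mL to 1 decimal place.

6.0 mcg/mL

f = (1/2)^(τ/t½) = (1/2)^(14/11) ≈ 0.4139.
C₀ = D/Vd = 1717/189 ≈ 9.085 mcg/mL.
Before the 4th dose, 3 doses have been given. Superposition: Cmin = C₀·(f + f² + … + f^3).
≈ 9.085 × (0.4139 + 0.1713 + 0.0709) ≈ 9.085 × 0.6561 ≈ 5.961 mcg/mL.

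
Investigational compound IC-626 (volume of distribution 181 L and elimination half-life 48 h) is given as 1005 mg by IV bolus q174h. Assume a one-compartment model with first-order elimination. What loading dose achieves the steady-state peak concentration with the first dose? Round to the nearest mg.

f = (1/2)^(174/48) ≈ 0.081052; accumulation ratio R = 1/(1−f) ≈ 1.08820.
Loading dose to hit Cmax,ss on first dose: D_load = D_maint·R ≈ 1005 × 1.08820 ≈ 1093.64 mg.

1094 mg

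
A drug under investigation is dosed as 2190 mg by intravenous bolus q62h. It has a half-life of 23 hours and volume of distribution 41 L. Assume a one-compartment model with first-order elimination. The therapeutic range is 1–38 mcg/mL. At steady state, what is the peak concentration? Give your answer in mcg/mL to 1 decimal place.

63.2 mcg/mL

Over one 62-h interval, 62/23 ≈ 2.6957 half-lives elapse, leaving f ≈ 0.1544 of each dose.
Accumulation ratio R = 1/(1 − f) ≈ 1/0.8456 ≈ 1.1826.
Single-dose peak C₀ = D/Vd = 2190/41 ≈ 53.415 mcg/mL.
Steady-state peak Cmax,ss = C₀·R ≈ 53.415 × 1.1826 ≈ 63.169 mcg/mL.
Peak 63.2 mcg/mL vs MTC 38 mcg/mL: exceeds toxic threshold.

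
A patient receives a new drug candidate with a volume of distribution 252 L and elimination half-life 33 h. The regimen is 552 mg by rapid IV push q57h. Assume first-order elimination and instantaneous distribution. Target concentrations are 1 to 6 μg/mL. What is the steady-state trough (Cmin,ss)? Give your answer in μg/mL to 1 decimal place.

k = ln2/t½ = ln2/33 ≈ 0.021004 h⁻¹; fraction remaining f = e^(−kτ) = e^(−0.021004×57) ≈ 0.3020.
Each bolus raises the concentration by D/Vd = 552/252 ≈ 2.190 μg/mL.
Steady-state trough Cmin,ss = C₀·f/(1−f) ≈ 2.190 × 0.3020/0.6980 ≈ 0.948 μg/mL.
Trough 0.9 μg/mL vs MEC 1 μg/mL: subtherapeutic.

0.9 μg/mL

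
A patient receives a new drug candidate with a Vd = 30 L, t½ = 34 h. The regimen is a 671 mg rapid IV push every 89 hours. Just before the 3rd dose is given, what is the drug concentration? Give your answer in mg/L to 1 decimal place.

4.2 mg/L

f = (1/2)^(τ/t½) = (1/2)^(89/34) ≈ 0.1629.
C₀ = D/Vd = 671/30 ≈ 22.367 mg/L.
Before the 3rd dose, 2 doses have been given. Superposition: Cmin = C₀·(f + f²).
≈ 22.367 × (0.1629 + 0.0265) ≈ 22.367 × 0.1894 ≈ 4.236 mg/L.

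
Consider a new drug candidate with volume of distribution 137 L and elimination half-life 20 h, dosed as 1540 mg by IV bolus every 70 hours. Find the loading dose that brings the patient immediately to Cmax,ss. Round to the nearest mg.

1689 mg

f = (1/2)^(70/20) ≈ 0.088388; accumulation ratio R = 1/(1−f) ≈ 1.09696.
Loading dose to hit Cmax,ss on first dose: D_load = D_maint·R ≈ 1540 × 1.09696 ≈ 1689.32 mg.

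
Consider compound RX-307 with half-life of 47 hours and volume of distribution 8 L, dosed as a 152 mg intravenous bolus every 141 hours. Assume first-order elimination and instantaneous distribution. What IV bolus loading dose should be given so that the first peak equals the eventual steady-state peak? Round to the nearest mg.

174 mg

f = (1/2)^(141/47) ≈ 0.125000; accumulation ratio R = 1/(1−f) ≈ 1.14286.
Loading dose to hit Cmax,ss on first dose: D_load = D_maint·R ≈ 152 × 1.14286 ≈ 173.71 mg.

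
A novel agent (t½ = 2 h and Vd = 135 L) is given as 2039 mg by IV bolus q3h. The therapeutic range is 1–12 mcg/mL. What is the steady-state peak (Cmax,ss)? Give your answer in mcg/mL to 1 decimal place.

τ/t½ = 3/2 ≈ 1.5, so fraction remaining f = (1/2)^(3/2) ≈ 0.3536.
Accumulation ratio R = 1/(1 − f) ≈ 1/0.6464 ≈ 1.5470.
Single-dose peak C₀ = D/Vd = 2039/135 ≈ 15.104 mcg/mL.
Steady-state peak Cmax,ss = C₀·R ≈ 15.104 × 1.5470 ≈ 23.366 mcg/mL.
Peak 23.4 mcg/mL vs MTC 12 mcg/mL: exceeds toxic threshold.

23.4 mcg/mL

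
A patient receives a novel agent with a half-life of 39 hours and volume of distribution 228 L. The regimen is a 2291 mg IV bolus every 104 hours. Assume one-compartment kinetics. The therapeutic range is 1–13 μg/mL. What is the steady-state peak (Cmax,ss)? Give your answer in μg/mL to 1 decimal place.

11.9 μg/mL

Over one 104-h interval, 104/39 ≈ 2.6667 half-lives elapse, leaving f ≈ 0.1575 of each dose.
At steady state, accumulation factor R = 1/(1 − e^(−kτ)) ≈ 1.1869.
Single-dose peak C₀ = D/Vd = 2291/228 ≈ 10.048 μg/mL.
Steady-state peak Cmax,ss = C₀·R ≈ 10.048 × 1.1869 ≈ 11.926 μg/mL.
Peak 11.9 μg/mL vs MTC 13 μg/mL: below toxic threshold.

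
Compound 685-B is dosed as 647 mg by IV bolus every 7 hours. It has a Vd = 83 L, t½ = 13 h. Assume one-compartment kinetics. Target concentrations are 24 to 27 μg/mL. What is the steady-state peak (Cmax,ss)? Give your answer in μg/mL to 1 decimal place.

k = ln2/t½ = ln2/13 ≈ 0.053319 h⁻¹; fraction remaining f = e^(−kτ) = e^(−0.053319×7) ≈ 0.6885.
At steady state, accumulation factor R = 1/(1 − e^(−kτ)) ≈ 3.2103.
Single-dose peak C₀ = D/Vd = 647/83 ≈ 7.795 μg/mL.
Cmax,ss = C₀/(1 − f) ≈ 7.795/0.3115 ≈ 25.024 μg/mL.
Peak 25.0 μg/mL vs MTC 27 μg/mL: below toxic threshold.

25.0 μg/mL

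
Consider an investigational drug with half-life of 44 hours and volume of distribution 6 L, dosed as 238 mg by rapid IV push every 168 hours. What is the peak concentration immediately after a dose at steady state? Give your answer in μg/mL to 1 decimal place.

42.7 μg/mL

Over one 168-h interval, 168/44 ≈ 3.8182 half-lives elapse, leaving f ≈ 0.0709 of each dose.
Accumulation ratio R = 1/(1 − f) ≈ 1/0.9291 ≈ 1.0763.
Each bolus raises the concentration by D/Vd = 238/6 ≈ 39.667 μg/mL.
Cmax,ss = C₀/(1 − f) ≈ 39.667/0.9291 ≈ 42.694 μg/mL.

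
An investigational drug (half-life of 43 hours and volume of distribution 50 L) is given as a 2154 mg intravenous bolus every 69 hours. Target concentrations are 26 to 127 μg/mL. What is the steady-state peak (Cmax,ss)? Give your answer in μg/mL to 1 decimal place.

k = ln2/t½ = ln2/43 ≈ 0.016120 h⁻¹; fraction remaining f = e^(−kτ) = e^(−0.016120×69) ≈ 0.3288.
At steady state, accumulation factor R = 1/(1 − e^(−kτ)) ≈ 1.4899.
Single-dose peak C₀ = D/Vd = 2154/50 ≈ 43.080 μg/mL.
Steady-state peak Cmax,ss = C₀·R ≈ 43.080 × 1.4899 ≈ 64.185 μg/mL.
Peak 64.2 μg/mL vs MTC 127 μg/mL: below toxic threshold.

64.2 μg/mL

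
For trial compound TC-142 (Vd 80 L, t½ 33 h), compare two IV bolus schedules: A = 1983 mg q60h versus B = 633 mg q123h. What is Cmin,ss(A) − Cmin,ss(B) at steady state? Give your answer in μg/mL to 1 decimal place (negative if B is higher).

Regimen A: f = (1/2)^(60/33) ≈ 0.2836; Cmin,ss = (1983/80)·f/(1−f) ≈ 9.813 μg/mL.
Regimen B: f = (1/2)^(123/33) ≈ 0.0755; Cmin,ss = (633/80)·f/(1−f) ≈ 0.646 μg/mL.
Difference ≈ 9.813 − 0.646 ≈ 9.167 μg/mL.

9.2 μg/mL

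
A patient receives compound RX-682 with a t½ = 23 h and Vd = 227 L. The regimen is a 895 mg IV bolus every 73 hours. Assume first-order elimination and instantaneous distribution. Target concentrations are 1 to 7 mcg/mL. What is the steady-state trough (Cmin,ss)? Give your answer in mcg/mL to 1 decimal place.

0.5 mcg/mL

Over one 73-h interval, 73/23 ≈ 3.1739 half-lives elapse, leaving f ≈ 0.1108 of each dose.
Single-dose peak C₀ = D/Vd = 895/227 ≈ 3.943 mcg/mL.
Steady-state trough Cmin,ss = C₀·f/(1−f) ≈ 3.943 × 0.1108/0.8892 ≈ 0.491 mcg/mL.
Trough 0.5 mcg/mL vs MEC 1 mcg/mL: subtherapeutic.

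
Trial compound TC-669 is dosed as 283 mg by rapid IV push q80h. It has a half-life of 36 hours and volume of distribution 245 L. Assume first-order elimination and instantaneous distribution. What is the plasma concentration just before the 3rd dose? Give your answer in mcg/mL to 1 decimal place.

f = (1/2)^(τ/t½) = (1/2)^(80/36) ≈ 0.2143.
C₀ = D/Vd = 283/245 ≈ 1.155 mcg/mL.
Before the 3rd dose, 2 doses have been given. Superposition: Cmin = C₀·(f + f²).
≈ 1.155 × (0.2143 + 0.0459) ≈ 1.155 × 0.2602 ≈ 0.301 mcg/mL.

0.3 mcg/mL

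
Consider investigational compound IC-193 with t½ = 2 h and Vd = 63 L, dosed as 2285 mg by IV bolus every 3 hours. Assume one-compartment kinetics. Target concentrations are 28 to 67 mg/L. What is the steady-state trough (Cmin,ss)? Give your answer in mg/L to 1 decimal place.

k = ln2/t½ = ln2/2 ≈ 0.346574 h⁻¹; fraction remaining f = e^(−kτ) = e^(−0.346574×3) ≈ 0.3536.
Single-dose peak C₀ = D/Vd = 2285/63 ≈ 36.270 mg/L.
Steady-state trough Cmin,ss = C₀·f/(1−f) ≈ 36.270 × 0.3536/0.6464 ≈ 19.841 mg/L.
Trough 19.8 mg/L vs MEC 28 mg/L: subtherapeutic.

19.8 mg/L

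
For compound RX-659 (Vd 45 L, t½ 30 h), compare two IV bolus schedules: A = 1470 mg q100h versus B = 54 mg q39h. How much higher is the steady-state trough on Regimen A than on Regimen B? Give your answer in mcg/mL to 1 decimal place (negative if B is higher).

Regimen A: f = (1/2)^(100/30) ≈ 0.0992; Cmin,ss = (1470/45)·f/(1−f) ≈ 3.597 mcg/mL.
Regimen B: f = (1/2)^(39/30) ≈ 0.4061; Cmin,ss = (54/45)·f/(1−f) ≈ 0.821 mcg/mL.
Difference ≈ 3.597 − 0.821 ≈ 2.776 mcg/mL.

2.8 mcg/mL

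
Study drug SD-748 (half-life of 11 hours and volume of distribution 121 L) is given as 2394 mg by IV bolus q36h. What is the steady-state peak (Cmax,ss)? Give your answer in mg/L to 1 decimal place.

22.1 mg/L

Over one 36-h interval, 36/11 ≈ 3.2727 half-lives elapse, leaving f ≈ 0.1035 of each dose.
Accumulation ratio R = 1/(1 − f) ≈ 1/0.8965 ≈ 1.1154.
Single-dose peak C₀ = D/Vd = 2394/121 ≈ 19.785 mg/L.
Cmax,ss = C₀/(1 − f) ≈ 19.785/0.8965 ≈ 22.069 mg/L.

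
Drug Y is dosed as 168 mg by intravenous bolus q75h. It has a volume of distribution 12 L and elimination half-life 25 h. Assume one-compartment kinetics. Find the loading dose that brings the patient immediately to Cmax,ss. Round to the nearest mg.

192 mg

f = (1/2)^(75/25) ≈ 0.125000; accumulation ratio R = 1/(1−f) ≈ 1.14286.
Loading dose to hit Cmax,ss on first dose: D_load = D_maint·R ≈ 168 × 1.14286 ≈ 192.00 mg.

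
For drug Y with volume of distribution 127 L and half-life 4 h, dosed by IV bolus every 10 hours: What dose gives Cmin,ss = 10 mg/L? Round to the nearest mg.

5914 mg

τ/t½ = 10/4 ≈ 2.5, so f = (1/2)^(10/4) ≈ 0.176777.
Cmin,ss = (D/Vd)·f/(1−f), so D = Cmin,ss·Vd·(1−f)/f.
D = 10 × 127 × (1−f)/f ≈ 10 × 127 × 4.65684 ≈ 5914.19 mg.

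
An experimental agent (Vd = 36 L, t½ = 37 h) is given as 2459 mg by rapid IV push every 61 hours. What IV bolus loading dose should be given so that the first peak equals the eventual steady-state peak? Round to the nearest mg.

3611 mg

f = (1/2)^(61/37) ≈ 0.318939; accumulation ratio R = 1/(1−f) ≈ 1.46830.
Loading dose to hit Cmax,ss on first dose: D_load = D_maint·R ≈ 2459 × 1.46830 ≈ 3610.55 mg.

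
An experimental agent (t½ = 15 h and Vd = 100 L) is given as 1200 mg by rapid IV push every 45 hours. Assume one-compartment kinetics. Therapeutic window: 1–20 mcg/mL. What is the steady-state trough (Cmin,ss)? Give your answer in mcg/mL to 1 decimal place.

1.7 mcg/mL

The dosing interval is 3 half-lives, so f = 2^(−3) = 0.125.
Accumulation ratio R = 1/(1 − f) = 1/0.875 = 8/7.
Single-dose peak C₀ = D/Vd = 1200/100 = 12 mcg/mL.
Steady-state peak Cmax,ss = C₀·R = 12 × 8/7 ≈ 13.714 mcg/mL.
Steady-state trough Cmin,ss = Cmax,ss·f ≈ 13.714 × 0.125 ≈ 1.714 mcg/mL.
Trough 1.7 mcg/mL vs MEC 1 mcg/mL: adequate.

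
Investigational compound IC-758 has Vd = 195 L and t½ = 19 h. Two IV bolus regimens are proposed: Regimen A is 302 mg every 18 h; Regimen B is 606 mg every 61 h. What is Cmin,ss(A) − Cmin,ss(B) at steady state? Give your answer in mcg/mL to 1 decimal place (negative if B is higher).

1.3 mcg/mL

Regimen A: f = (1/2)^(18/19) ≈ 0.5186; Cmin,ss = (302/195)·f/(1−f) ≈ 1.668 mcg/mL.
Regimen B: f = (1/2)^(61/19) ≈ 0.1080; Cmin,ss = (606/195)·f/(1−f) ≈ 0.376 mcg/mL.
Difference ≈ 1.668 − 0.376 ≈ 1.292 mcg/mL.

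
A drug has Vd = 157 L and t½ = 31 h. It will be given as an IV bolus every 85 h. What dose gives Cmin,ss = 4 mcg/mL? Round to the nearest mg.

τ/t½ = 85/31 ≈ 2.7419, so f = (1/2)^(85/31) ≈ 0.149484.
Cmin,ss = (D/Vd)·f/(1−f), so D = Cmin,ss·Vd·(1−f)/f.
D = 4 × 157 × (1−f)/f ≈ 4 × 157 × 5.68968 ≈ 3573.12 mg.

3573 mg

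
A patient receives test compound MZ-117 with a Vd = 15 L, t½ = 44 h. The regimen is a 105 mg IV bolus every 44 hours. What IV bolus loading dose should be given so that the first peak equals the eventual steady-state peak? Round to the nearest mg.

f = (1/2)^(44/44) ≈ 0.500000; accumulation ratio R = 1/(1−f) ≈ 2.00000.
Loading dose to hit Cmax,ss on first dose: D_load = D_maint·R ≈ 105 × 2.00000 ≈ 210.00 mg.

210 mg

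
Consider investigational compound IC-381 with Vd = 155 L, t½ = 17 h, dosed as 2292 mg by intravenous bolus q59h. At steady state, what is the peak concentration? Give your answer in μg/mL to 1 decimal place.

τ/t½ = 59/17 ≈ 3.4706, so fraction remaining f = (1/2)^(59/17) ≈ 0.0902.
At steady state, accumulation factor R = 1/(1 − e^(−kτ)) ≈ 1.0991.
Single-dose peak C₀ = D/Vd = 2292/155 ≈ 14.787 μg/mL.
Steady-state peak Cmax,ss = C₀·R ≈ 14.787 × 1.0991 ≈ 16.252 μg/mL.

16.3 μg/mL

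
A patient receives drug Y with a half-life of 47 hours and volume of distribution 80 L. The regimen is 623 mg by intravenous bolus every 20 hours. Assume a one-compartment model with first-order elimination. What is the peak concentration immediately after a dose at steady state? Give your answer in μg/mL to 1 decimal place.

30.5 μg/mL

Over one 20-h interval, 20/47 ≈ 0.42553 half-lives elapse, leaving f ≈ 0.7446 of each dose.
Accumulation ratio R = 1/(1 − f) ≈ 1/0.2554 ≈ 3.9154.
Each bolus raises the concentration by D/Vd = 623/80 ≈ 7.787 μg/mL.
Steady-state peak Cmax,ss = C₀·R ≈ 7.787 × 3.9154 ≈ 30.489 μg/mL.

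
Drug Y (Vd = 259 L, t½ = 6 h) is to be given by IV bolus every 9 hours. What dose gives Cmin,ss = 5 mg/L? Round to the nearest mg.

2368 mg

τ/t½ = 9/6 ≈ 1.5, so f = (1/2)^(9/6) ≈ 0.353553.
Cmin,ss = (D/Vd)·f/(1−f), so D = Cmin,ss·Vd·(1−f)/f.
D = 5 × 259 × (1−f)/f ≈ 5 × 259 × 1.82843 ≈ 2367.82 mg.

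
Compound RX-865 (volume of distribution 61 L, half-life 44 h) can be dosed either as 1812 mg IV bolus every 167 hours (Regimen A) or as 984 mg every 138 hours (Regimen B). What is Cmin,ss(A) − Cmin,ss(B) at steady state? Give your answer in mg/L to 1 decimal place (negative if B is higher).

Regimen A: f = (1/2)^(167/44) ≈ 0.0720; Cmin,ss = (1812/61)·f/(1−f) ≈ 2.305 mg/L.
Regimen B: f = (1/2)^(138/44) ≈ 0.1137; Cmin,ss = (984/61)·f/(1−f) ≈ 2.069 mg/L.
Difference ≈ 2.305 − 2.069 ≈ 0.236 mg/L.

0.2 mg/L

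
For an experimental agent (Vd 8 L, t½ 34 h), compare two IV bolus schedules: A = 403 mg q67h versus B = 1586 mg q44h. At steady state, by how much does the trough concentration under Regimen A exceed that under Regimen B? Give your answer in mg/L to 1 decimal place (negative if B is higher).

-119.3 mg/L

Regimen A: f = (1/2)^(67/34) ≈ 0.2551; Cmin,ss = (403/8)·f/(1−f) ≈ 17.252 mg/L.
Regimen B: f = (1/2)^(44/34) ≈ 0.4078; Cmin,ss = (1586/8)·f/(1−f) ≈ 136.519 mg/L.
Difference ≈ 17.252 − 136.519 ≈ -119.267 mg/L.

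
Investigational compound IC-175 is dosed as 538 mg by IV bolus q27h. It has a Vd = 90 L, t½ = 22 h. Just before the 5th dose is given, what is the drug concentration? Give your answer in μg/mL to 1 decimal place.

f = (1/2)^(τ/t½) = (1/2)^(27/22) ≈ 0.4271.
C₀ = D/Vd = 538/90 ≈ 5.978 μg/mL.
Before the 5th dose, 4 doses have been given. Superposition: Cmin = C₀·(f + f² + … + f^4).
≈ 5.978 × (0.4271 + 0.1824 + 0.0779 + 0.0333) ≈ 5.978 × 0.7207 ≈ 4.308 μg/mL.

4.3 μg/mL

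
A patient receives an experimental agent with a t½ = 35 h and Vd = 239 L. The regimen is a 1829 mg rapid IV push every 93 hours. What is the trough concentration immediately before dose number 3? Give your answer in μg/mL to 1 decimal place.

f = (1/2)^(τ/t½) = (1/2)^(93/35) ≈ 0.1585.
C₀ = D/Vd = 1829/239 ≈ 7.653 μg/mL.
Before the 3rd dose, 2 doses have been given. Superposition: Cmin = C₀·(f + f²).
≈ 7.653 × (0.1585 + 0.0251) ≈ 7.653 × 0.1836 ≈ 1.405 μg/mL.

1.4 μg/mL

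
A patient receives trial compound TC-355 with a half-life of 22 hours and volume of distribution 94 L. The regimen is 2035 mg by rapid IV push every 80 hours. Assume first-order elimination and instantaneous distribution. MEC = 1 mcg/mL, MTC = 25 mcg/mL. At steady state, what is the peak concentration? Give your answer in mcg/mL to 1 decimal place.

23.5 mcg/mL

Over one 80-h interval, 80/22 ≈ 3.6364 half-lives elapse, leaving f ≈ 0.0804 of each dose.
At steady state, accumulation factor R = 1/(1 − e^(−kτ)) ≈ 1.0874.
Single-dose peak C₀ = D/Vd = 2035/94 ≈ 21.649 mcg/mL.
Steady-state peak Cmax,ss = C₀·R ≈ 21.649 × 1.0874 ≈ 23.541 mcg/mL.
Peak 23.5 mcg/mL vs MTC 25 mcg/mL: below toxic threshold.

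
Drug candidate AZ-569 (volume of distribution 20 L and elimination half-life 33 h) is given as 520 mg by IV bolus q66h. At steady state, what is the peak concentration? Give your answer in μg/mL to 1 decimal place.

34.7 μg/mL

τ = 66 h = 2 half-lives, so f = (1/2)^2 = 0.25.
At steady state, R = 1/(1 − 0.25) = 4/3.
Single-dose peak C₀ = D/Vd = 520/20 = 26 μg/mL.
Steady-state peak Cmax,ss = C₀·R = 26 × 4/3 ≈ 34.667 μg/mL.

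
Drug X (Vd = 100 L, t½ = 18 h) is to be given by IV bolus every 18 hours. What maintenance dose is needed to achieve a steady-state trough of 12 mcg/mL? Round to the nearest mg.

τ/t½ = 18/18 ≈ 1, so f = (1/2)^(18/18) ≈ 0.500000.
Cmin,ss = (D/Vd)·f/(1−f), so D = Cmin,ss·Vd·(1−f)/f.
D = 12 × 100 × (1−f)/f ≈ 12 × 100 × 1.00000 ≈ 1200.00 mg.

1200 mg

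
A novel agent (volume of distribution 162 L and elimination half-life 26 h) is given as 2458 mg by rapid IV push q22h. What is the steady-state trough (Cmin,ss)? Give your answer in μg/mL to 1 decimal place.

Over one 22-h interval, 22/26 ≈ 0.84615 half-lives elapse, leaving f ≈ 0.5563 of each dose.
At steady state, accumulation factor R = 1/(1 − e^(−kτ)) ≈ 2.2538.
Each bolus raises the concentration by D/Vd = 2458/162 ≈ 15.173 μg/mL.
Steady-state peak Cmax,ss = C₀·R ≈ 15.173 × 2.2538 ≈ 34.197 μg/mL.
Steady-state trough Cmin,ss = Cmax,ss·f ≈ 34.197 × 0.5563 ≈ 19.024 μg/mL.

19.0 μg/mL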